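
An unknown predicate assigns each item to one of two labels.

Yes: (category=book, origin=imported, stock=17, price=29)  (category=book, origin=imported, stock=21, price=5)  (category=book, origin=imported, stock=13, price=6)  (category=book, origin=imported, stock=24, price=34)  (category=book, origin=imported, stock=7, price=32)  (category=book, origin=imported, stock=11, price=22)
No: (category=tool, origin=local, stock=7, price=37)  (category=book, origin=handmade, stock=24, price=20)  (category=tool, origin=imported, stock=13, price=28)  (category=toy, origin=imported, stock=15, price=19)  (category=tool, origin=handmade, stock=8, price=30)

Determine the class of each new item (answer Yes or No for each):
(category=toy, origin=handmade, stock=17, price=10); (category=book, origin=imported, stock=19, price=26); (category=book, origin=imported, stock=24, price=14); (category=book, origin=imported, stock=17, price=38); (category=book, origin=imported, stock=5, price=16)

No, Yes, Yes, Yes, Yes

Every 'Yes' example satisfies: category is book AND origin is imported. None of the 'No' examples do.
(category=toy, origin=handmade, stock=17, price=10): category is toy, origin is handmade — does not pass, so No.
(category=book, origin=imported, stock=19, price=26): category is book, origin is imported — has this property, so Yes.
(category=book, origin=imported, stock=24, price=14): category is book, origin is imported — has this property, so Yes.
(category=book, origin=imported, stock=17, price=38): category is book, origin is imported — has this property, so Yes.
(category=book, origin=imported, stock=5, price=16): category is book, origin is imported — has this property, so Yes.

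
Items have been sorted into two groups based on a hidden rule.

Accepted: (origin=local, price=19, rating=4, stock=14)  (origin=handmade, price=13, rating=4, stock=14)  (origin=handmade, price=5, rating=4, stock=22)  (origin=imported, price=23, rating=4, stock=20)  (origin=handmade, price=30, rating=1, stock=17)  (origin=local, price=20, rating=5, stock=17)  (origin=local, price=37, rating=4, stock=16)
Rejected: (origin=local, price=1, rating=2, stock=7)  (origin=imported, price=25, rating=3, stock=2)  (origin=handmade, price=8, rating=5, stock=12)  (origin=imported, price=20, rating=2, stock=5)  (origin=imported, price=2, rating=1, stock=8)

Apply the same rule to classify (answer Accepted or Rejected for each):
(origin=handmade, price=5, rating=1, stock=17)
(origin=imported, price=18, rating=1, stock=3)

Accepted, Rejected

The pattern is that an item is 'Accepted' exactly when: stock ≥ 14.
(origin=handmade, price=5, rating=1, stock=17): stock = 17 — passes, so Accepted.
(origin=imported, price=18, rating=1, stock=3): stock = 3 — fails the rule, so Rejected.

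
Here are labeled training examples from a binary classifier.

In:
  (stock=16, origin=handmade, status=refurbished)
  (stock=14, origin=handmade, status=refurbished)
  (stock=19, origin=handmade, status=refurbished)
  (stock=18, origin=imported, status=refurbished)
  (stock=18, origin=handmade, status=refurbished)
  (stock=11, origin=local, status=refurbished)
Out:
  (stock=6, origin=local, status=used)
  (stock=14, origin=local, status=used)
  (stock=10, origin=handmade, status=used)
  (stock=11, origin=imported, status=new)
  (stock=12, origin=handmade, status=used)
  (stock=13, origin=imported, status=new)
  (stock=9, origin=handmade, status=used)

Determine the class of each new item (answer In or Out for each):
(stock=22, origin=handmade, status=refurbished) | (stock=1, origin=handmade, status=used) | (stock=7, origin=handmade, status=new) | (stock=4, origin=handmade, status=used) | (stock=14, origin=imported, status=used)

In, Out, Out, Out, Out

Every 'In' example satisfies: status is refurbished. None of the 'Out' examples do.
(stock=22, origin=handmade, status=refurbished) — status is refurbished, hence In.
(stock=1, origin=handmade, status=used) — status is used, hence Out.
(stock=7, origin=handmade, status=new) — status is new, hence Out.
(stock=4, origin=handmade, status=used) — status is used, hence Out.
(stock=14, origin=imported, status=used) — status is used, hence Out.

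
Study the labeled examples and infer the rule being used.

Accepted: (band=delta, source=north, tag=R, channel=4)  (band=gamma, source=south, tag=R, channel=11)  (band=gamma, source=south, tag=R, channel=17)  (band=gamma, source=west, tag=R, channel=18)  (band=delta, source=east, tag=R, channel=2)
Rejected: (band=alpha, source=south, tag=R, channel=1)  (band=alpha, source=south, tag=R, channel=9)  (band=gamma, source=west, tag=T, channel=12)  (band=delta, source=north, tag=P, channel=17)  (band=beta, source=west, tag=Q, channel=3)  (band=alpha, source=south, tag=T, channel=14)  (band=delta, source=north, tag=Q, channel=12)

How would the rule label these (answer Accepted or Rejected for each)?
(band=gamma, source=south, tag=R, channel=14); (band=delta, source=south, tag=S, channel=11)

Accepted, Rejected

The classifier is using: tag is R AND band is not alpha.
(band=gamma, source=south, tag=R, channel=14): tag is R, band is gamma — has this property, so Accepted. (band=delta, source=south, tag=S, channel=11): tag is S, band is delta — fails this test, so Rejected.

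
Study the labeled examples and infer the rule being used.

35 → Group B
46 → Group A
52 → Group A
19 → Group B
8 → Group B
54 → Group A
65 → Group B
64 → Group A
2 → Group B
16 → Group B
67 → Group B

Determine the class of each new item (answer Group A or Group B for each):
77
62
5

Group B, Group A, Group B

The classifier is using: even AND at least 19.
77: 77 is odd, 77 ≥ 19 — doesn't match, so Group B. 62: 62 is even, 62 ≥ 19 — checks out, so Group A. 5: 5 is odd, 5 < 19 — doesn't match, so Group B.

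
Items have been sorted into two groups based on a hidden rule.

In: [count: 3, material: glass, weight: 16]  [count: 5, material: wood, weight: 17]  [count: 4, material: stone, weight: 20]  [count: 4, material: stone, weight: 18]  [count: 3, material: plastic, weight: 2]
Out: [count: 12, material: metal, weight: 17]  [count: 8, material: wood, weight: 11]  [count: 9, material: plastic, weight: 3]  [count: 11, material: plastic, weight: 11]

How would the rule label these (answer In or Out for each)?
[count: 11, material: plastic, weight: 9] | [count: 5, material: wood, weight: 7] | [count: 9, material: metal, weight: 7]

Out, In, Out

The classifier is using: count ≤ 5.
Out: [count: 11, material: plastic, weight: 9], since count = 11. In: [count: 5, material: wood, weight: 7], since count = 5. Out: [count: 9, material: metal, weight: 7], since count = 9.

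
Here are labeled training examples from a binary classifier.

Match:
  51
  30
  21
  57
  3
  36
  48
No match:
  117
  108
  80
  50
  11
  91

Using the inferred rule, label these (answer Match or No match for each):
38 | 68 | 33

No match, No match, Match

The rule appears to be: multiple of 3 AND at most 57.
38: No match (38 = 3·12 + 2, 38 ≤ 57).
68: No match (68 = 3·22 + 2, 68 > 57).
33: Match (33 = 3·11, 33 ≤ 57).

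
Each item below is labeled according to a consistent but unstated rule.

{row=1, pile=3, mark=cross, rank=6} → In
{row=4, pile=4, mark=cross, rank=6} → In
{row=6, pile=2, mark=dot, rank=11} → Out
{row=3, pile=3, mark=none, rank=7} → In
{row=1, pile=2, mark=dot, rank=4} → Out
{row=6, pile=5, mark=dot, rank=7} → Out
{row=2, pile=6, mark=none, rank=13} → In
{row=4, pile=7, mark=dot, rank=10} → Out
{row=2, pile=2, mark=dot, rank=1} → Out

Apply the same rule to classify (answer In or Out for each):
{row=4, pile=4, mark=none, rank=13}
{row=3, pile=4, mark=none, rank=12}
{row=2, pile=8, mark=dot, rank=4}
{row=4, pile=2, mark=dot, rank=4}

The common property of the 'In' items is: mark is not dot. No 'Out' item has it.

In, In, Out, Out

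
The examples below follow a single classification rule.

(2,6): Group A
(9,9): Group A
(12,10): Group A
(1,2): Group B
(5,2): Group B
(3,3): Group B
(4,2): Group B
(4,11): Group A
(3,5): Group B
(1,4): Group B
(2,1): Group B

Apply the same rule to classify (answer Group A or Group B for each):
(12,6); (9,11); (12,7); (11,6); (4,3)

'Group A' ⟺ second ≥ 6.
(12,6): second 6 — has this property, so Group A.
(9,11): second 11 — has this property, so Group A.
(12,7): second 7 — has this property, so Group A.
(11,6): second 6 — has this property, so Group A.
(4,3): second 3 — fails this test, so Group B.

Group A, Group A, Group A, Group A, Group B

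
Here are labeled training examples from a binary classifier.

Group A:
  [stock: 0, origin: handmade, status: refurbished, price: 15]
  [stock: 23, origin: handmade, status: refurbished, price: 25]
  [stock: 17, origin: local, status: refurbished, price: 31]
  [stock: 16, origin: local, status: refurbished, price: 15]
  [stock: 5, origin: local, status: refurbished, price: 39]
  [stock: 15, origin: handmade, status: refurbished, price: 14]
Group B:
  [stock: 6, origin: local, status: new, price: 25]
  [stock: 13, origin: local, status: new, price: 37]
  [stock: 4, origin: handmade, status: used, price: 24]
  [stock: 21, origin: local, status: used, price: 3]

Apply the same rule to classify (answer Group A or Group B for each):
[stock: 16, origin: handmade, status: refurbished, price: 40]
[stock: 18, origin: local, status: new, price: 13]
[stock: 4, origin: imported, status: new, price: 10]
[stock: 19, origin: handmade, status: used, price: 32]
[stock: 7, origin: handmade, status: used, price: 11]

One predicate separates the groups cleanly: status is refurbished.

Group A, Group B, Group B, Group B, Group B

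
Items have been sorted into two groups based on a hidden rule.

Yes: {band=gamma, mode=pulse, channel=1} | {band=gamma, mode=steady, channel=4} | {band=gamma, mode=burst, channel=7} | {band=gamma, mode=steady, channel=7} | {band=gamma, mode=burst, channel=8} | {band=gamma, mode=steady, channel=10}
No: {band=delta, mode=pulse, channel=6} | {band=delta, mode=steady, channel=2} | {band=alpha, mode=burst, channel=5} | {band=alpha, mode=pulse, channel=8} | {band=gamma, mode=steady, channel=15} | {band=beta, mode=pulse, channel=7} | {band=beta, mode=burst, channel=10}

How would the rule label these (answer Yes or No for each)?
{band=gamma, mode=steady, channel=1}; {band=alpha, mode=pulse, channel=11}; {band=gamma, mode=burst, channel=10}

One predicate separates the groups cleanly: band is gamma AND channel ≤ 10.
{band=gamma, mode=steady, channel=1}: Yes (band is gamma, channel = 1).
{band=alpha, mode=pulse, channel=11}: No (band is alpha, channel = 11).
{band=gamma, mode=burst, channel=10}: Yes (band is gamma, channel = 10).

Yes, No, Yes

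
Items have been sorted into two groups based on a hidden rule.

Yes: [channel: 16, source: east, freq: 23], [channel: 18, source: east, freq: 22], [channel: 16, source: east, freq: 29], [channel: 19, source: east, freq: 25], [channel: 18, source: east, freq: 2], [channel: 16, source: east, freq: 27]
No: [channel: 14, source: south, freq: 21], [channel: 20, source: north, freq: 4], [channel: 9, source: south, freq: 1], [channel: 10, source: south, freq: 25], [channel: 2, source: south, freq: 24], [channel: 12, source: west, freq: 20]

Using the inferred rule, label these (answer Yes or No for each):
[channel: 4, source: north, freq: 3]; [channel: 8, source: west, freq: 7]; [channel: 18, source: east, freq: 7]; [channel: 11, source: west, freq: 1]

No, No, Yes, No

The common property of the 'Yes' items is: source is east. No 'No' item has it.
[channel: 4, source: north, freq: 3] — source is north, hence No.
[channel: 8, source: west, freq: 7] — source is west, hence No.
[channel: 18, source: east, freq: 7] — source is east, hence Yes.
[channel: 11, source: west, freq: 1] — source is west, hence No.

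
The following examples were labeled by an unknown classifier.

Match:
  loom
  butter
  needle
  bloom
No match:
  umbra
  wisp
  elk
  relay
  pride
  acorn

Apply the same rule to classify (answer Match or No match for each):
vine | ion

No match, No match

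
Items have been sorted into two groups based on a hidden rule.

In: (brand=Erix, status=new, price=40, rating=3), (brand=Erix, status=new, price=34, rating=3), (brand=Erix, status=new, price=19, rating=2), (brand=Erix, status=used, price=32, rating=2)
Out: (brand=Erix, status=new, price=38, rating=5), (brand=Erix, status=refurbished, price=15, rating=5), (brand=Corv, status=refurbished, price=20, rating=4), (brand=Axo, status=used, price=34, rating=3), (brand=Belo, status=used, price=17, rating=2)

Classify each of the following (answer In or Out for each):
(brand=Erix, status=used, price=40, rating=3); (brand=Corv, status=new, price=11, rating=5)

In, Out

One predicate separates the groups cleanly: brand is Erix AND rating ≤ 3.
(brand=Erix, status=used, price=40, rating=3): brand is Erix, rating = 3 — qualifies, so In. (brand=Corv, status=new, price=11, rating=5): brand is Corv, rating = 5 — does not satisfy this, so Out.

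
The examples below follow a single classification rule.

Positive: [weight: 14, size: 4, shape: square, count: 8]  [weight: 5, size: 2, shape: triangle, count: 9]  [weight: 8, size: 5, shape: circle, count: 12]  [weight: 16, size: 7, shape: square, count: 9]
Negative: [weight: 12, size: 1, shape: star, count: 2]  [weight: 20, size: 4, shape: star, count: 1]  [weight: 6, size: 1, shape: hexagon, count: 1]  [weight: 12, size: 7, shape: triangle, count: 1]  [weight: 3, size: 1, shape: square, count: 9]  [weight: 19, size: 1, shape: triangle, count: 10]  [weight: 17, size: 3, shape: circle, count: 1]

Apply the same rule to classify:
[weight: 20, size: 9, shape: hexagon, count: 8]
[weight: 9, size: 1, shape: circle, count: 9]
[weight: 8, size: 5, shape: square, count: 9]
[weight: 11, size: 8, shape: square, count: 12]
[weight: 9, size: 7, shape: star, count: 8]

The pattern is that an item is 'Positive' exactly when: count ≥ 2 AND size ≥ 2.
Positive: [weight: 20, size: 9, shape: hexagon, count: 8], since count = 8, size = 9.
Negative: [weight: 9, size: 1, shape: circle, count: 9], since count = 9, size = 1.
Positive: [weight: 8, size: 5, shape: square, count: 9], since count = 9, size = 5.
Positive: [weight: 11, size: 8, shape: square, count: 12], since count = 12, size = 8.
Positive: [weight: 9, size: 7, shape: star, count: 8], since count = 8, size = 7.

Positive, Negative, Positive, Positive, Positive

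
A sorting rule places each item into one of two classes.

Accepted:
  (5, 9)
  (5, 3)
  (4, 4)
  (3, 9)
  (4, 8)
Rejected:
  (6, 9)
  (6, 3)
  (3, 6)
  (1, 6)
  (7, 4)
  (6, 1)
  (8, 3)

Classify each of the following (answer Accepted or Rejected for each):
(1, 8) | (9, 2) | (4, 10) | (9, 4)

Rejected, Rejected, Accepted, Rejected

The pattern is that an item is 'Accepted' exactly when: sum is even.
(1, 8) → 1+8 = 9 → Rejected. (9, 2) → 9+2 = 11 → Rejected. (4, 10) → 4+10 = 14 → Accepted. (9, 4) → 9+4 = 13 → Rejected.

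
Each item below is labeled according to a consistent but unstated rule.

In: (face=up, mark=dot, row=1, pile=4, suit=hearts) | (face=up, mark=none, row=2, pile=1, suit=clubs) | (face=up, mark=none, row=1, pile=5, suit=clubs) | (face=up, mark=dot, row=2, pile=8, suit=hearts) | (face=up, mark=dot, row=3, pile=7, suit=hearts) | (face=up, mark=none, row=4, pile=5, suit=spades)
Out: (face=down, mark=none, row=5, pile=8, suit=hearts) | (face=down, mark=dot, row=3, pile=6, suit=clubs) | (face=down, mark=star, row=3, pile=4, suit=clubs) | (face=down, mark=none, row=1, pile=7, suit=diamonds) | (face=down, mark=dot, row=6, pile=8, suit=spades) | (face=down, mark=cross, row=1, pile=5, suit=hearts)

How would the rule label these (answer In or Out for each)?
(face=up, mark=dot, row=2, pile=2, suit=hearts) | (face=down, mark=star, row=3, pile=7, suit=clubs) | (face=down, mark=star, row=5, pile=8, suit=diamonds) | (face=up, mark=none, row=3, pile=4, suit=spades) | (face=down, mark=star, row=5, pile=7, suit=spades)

The pattern is that an item is 'In' exactly when: face is up.

In, Out, Out, In, Out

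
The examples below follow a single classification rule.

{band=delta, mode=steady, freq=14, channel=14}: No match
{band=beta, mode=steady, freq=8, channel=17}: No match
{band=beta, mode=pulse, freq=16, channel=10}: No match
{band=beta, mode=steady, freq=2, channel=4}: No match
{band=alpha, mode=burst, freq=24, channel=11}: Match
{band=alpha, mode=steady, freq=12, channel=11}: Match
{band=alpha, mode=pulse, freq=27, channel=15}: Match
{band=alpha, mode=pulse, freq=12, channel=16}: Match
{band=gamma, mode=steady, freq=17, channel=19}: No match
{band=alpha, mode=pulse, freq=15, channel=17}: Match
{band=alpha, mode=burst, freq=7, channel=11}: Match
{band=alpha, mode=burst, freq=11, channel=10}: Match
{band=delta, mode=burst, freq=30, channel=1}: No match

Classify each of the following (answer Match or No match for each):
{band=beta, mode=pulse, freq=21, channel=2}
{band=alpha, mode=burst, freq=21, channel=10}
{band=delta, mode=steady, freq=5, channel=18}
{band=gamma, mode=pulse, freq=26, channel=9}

No match, Match, No match, No match

The pattern is that an item is 'Match' exactly when: band is alpha.
{band=beta, mode=pulse, freq=21, channel=2}: band is beta, fails this test → No match.
{band=alpha, mode=burst, freq=21, channel=10}: band is alpha, has this property → Match.
{band=delta, mode=steady, freq=5, channel=18}: band is delta, fails this test → No match.
{band=gamma, mode=pulse, freq=26, channel=9}: band is gamma, fails this test → No match.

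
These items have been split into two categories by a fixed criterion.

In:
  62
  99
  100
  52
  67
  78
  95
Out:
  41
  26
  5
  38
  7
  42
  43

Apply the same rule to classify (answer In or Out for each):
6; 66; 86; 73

Every 'In' example satisfies: at least 52. None of the 'Out' examples do.
6: 6 < 52, fails this test → Out. 66: 66 ≥ 52, qualifies → In. 86: 86 ≥ 52, qualifies → In. 73: 73 ≥ 52, qualifies → In.

Out, In, In, In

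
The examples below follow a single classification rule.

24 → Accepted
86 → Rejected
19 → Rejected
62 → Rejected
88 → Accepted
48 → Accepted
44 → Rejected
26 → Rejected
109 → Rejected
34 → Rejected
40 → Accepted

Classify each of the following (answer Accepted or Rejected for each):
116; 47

Every 'Accepted' example satisfies: multiple of 8. None of the 'Rejected' examples do.
116 — 116 = 8·14 + 4, hence Rejected. 47 — 47 = 8·5 + 7, hence Rejected.

Rejected, Rejected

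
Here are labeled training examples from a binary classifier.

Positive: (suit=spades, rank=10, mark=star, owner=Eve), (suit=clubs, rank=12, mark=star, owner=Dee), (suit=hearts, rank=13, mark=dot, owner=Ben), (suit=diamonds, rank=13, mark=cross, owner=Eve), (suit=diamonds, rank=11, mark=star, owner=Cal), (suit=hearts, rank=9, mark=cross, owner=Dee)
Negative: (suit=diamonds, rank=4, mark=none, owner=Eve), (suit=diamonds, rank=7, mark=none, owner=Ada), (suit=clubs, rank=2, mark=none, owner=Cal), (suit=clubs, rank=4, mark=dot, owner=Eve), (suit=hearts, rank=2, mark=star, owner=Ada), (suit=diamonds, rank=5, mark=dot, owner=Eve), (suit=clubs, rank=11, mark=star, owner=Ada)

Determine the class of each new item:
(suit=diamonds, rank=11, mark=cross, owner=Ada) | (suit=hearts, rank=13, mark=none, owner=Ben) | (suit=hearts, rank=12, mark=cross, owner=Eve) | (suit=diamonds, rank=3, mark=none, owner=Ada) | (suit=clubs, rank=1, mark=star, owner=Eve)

Every 'Positive' example satisfies: owner is not Ada AND rank ≥ 7. None of the 'Negative' examples do.
(suit=diamonds, rank=11, mark=cross, owner=Ada): owner is Ada, rank = 11, fails this test → Negative. (suit=hearts, rank=13, mark=none, owner=Ben): owner is Ben, rank = 13, satisfies this → Positive. (suit=hearts, rank=12, mark=cross, owner=Eve): owner is Eve, rank = 12, satisfies this → Positive. (suit=diamonds, rank=3, mark=none, owner=Ada): owner is Ada, rank = 3, fails this test → Negative. (suit=clubs, rank=1, mark=star, owner=Eve): owner is Eve, rank = 1, fails this test → Negative.

Negative, Positive, Positive, Negative, Negative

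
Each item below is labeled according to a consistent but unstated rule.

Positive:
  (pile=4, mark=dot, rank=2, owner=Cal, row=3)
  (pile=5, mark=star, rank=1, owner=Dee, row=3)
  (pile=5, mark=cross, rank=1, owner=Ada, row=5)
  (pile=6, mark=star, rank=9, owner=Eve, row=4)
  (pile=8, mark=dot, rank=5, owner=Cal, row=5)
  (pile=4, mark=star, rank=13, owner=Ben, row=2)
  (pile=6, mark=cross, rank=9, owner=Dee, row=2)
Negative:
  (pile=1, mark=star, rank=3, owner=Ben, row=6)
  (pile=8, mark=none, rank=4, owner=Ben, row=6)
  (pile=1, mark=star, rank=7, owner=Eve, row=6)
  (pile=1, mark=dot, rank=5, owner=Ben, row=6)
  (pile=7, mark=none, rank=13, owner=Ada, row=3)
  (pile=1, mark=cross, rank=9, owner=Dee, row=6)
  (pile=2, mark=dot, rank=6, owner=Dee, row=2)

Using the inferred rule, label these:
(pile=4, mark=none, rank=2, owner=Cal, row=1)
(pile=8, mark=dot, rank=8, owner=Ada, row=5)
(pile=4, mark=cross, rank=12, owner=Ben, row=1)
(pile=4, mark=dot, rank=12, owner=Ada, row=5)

Negative, Positive, Positive, Positive

'Positive' ⟺ mark is not none AND pile ≥ 4.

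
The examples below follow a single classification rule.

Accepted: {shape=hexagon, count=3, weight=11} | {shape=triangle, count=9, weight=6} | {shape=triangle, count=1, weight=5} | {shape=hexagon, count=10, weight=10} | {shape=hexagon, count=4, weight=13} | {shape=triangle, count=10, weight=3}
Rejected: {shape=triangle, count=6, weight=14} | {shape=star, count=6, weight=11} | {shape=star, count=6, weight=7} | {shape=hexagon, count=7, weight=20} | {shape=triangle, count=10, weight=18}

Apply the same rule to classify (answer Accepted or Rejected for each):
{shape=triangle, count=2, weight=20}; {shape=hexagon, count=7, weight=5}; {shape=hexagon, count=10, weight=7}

The simplest hypothesis consistent with all the labels is: weight ≤ 13 AND count ≠ 6.
{shape=triangle, count=2, weight=20}: Rejected (weight = 20, count = 2). {shape=hexagon, count=7, weight=5}: Accepted (weight = 5, count = 7). {shape=hexagon, count=10, weight=7}: Accepted (weight = 7, count = 10).

Rejected, Accepted, Accepted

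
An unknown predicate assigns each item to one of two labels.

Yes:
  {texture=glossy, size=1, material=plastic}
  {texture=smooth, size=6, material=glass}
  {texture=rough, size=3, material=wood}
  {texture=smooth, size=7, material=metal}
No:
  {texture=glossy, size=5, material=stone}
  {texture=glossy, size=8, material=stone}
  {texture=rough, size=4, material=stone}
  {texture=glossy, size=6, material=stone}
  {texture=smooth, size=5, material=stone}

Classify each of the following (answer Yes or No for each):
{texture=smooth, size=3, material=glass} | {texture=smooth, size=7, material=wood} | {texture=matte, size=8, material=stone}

Yes, Yes, No

The common property of the 'Yes' items is: material is not stone. No 'No' item has it.
{texture=smooth, size=3, material=glass}: material is glass, meets the rule → Yes.
{texture=smooth, size=7, material=wood}: material is wood, meets the rule → Yes.
{texture=matte, size=8, material=stone}: material is stone, does not fit → No.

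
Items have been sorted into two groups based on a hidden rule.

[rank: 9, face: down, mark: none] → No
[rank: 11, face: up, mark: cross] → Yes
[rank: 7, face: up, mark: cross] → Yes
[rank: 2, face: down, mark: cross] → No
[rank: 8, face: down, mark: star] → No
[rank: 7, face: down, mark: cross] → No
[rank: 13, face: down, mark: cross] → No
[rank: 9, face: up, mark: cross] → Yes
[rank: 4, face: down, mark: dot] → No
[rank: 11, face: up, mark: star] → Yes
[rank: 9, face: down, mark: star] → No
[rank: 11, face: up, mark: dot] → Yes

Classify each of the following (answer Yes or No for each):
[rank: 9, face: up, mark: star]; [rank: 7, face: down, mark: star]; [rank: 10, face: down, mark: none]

All 'Yes' examples share one property — face is up — and every 'No' example lacks it.
[rank: 9, face: up, mark: star]: face is up, passes → Yes.
[rank: 7, face: down, mark: star]: face is down, fails the rule → No.
[rank: 10, face: down, mark: none]: face is down, fails the rule → No.

Yes, No, No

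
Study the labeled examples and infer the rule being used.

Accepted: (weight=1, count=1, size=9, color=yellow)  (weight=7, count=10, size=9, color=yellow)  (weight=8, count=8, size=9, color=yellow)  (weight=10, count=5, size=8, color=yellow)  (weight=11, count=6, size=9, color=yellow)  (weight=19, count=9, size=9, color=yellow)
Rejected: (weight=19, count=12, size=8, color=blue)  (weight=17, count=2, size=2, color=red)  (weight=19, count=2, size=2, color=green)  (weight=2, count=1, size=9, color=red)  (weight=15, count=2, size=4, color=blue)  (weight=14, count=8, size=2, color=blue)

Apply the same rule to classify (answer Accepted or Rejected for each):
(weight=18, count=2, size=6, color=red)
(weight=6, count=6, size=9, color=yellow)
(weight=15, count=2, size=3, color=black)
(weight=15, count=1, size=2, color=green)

A rule that fits every label: color is yellow — true of each 'Accepted' example, false of each 'Rejected' one.
(weight=18, count=2, size=6, color=red): Rejected (color is red). (weight=6, count=6, size=9, color=yellow): Accepted (color is yellow). (weight=15, count=2, size=3, color=black): Rejected (color is black). (weight=15, count=1, size=2, color=green): Rejected (color is green).

Rejected, Accepted, Rejected, Rejected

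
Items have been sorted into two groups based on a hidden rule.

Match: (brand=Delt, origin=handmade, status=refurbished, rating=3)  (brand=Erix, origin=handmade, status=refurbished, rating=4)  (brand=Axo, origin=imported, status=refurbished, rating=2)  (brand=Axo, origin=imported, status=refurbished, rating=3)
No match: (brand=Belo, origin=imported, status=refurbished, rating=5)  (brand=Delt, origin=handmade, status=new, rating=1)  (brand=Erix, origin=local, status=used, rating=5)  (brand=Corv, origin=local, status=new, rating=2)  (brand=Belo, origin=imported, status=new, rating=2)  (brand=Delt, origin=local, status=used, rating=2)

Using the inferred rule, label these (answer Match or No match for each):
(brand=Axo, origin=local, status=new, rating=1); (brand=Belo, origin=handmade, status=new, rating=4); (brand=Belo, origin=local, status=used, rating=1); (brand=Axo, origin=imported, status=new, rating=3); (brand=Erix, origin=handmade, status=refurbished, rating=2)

No match, No match, No match, No match, Match

The pattern is that an item is 'Match' exactly when: status is refurbished AND rating ≤ 4.
(brand=Axo, origin=local, status=new, rating=1) → status is new, rating = 1 → No match. (brand=Belo, origin=handmade, status=new, rating=4) → status is new, rating = 4 → No match. (brand=Belo, origin=local, status=used, rating=1) → status is used, rating = 1 → No match. (brand=Axo, origin=imported, status=new, rating=3) → status is new, rating = 3 → No match. (brand=Erix, origin=handmade, status=refurbished, rating=2) → status is refurbished, rating = 2 → Match.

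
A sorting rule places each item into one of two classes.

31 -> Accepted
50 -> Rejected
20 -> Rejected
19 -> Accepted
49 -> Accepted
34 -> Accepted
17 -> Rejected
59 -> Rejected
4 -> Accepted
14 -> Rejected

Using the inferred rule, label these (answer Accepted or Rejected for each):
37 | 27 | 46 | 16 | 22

Looking at the examples, the only property every 'Accepted' case has and every 'Rejected' case lacks is: ≡ 1 (mod 3).

Accepted, Rejected, Accepted, Accepted, Accepted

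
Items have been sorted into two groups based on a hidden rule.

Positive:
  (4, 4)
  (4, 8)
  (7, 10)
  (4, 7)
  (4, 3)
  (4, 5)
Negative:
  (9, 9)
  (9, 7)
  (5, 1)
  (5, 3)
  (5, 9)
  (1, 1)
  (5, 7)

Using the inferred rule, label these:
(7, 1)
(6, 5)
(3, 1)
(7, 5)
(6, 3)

The rule appears to be: product is even.

Negative, Positive, Negative, Negative, Positive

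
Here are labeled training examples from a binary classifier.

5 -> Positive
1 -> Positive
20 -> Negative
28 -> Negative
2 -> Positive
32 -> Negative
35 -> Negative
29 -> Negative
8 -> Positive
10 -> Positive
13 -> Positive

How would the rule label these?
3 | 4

Positive, Positive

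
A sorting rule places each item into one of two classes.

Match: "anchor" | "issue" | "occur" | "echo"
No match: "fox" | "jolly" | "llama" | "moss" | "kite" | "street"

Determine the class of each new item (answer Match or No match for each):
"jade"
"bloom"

Looking at the examples, the only property every 'Match' case has and every 'No match' case lacks is: starts with a vowel.
"jade" — starts with 'j', hence No match. "bloom" — starts with 'b', hence No match.

No match, No match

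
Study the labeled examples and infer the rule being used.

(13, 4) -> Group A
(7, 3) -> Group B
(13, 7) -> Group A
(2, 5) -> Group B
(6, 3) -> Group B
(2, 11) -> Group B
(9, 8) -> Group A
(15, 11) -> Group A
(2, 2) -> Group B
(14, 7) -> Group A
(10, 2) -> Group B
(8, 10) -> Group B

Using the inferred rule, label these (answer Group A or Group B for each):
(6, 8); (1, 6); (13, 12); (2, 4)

Group B, Group B, Group A, Group B

The rule appears to be: first > second AND sum ≥ 13.
Group B: (6, 8), since 6 < 8, 6+8 = 14.
Group B: (1, 6), since 1 < 6, 1+6 = 7.
Group A: (13, 12), since 13 > 12, 13+12 = 25.
Group B: (2, 4), since 2 < 4, 2+4 = 6.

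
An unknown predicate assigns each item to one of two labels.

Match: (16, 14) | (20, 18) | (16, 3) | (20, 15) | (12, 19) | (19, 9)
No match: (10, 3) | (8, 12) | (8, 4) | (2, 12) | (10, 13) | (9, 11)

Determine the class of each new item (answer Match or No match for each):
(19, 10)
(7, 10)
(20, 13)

The distinguishing property — first ≥ 11 — holds for all the 'Match' cases and none of the 'No match' cases.

Match, No match, Match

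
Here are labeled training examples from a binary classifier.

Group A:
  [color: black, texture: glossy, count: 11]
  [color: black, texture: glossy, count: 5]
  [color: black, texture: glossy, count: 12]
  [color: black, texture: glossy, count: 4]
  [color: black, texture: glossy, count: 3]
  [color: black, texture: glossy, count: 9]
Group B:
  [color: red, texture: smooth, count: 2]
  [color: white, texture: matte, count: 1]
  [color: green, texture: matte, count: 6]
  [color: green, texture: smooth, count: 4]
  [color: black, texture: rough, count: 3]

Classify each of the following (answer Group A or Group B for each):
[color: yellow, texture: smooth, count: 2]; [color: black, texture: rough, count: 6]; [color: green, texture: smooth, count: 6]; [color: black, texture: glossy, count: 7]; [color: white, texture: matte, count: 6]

Group B, Group B, Group B, Group A, Group B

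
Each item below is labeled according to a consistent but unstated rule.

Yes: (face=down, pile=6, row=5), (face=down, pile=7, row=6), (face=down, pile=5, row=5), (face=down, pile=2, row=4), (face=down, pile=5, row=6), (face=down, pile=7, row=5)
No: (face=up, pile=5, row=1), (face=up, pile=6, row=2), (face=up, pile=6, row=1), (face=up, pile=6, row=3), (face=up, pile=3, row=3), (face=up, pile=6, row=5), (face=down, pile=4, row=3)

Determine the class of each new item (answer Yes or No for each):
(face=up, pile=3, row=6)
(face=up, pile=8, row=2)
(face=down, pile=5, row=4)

No, No, Yes

Rule: face is down AND row ≥ 4. This holds for each 'Yes' example and fails for each 'No' one.
No: (face=up, pile=3, row=6), since face is up, row = 6.
No: (face=up, pile=8, row=2), since face is up, row = 2.
Yes: (face=down, pile=5, row=4), since face is down, row = 4.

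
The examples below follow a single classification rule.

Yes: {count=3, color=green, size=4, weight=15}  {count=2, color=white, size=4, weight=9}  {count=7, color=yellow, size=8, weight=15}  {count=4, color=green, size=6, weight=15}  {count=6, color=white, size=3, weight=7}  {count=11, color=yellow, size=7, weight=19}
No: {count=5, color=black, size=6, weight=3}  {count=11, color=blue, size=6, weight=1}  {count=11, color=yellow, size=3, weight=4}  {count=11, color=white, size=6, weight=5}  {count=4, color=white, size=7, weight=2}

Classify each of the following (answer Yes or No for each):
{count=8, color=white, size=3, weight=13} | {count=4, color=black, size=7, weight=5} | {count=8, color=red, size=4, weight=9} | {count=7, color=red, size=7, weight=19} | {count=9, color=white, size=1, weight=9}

Yes, No, Yes, Yes, Yes

The distinguishing property — weight ≥ 7 — holds for all the 'Yes' cases and none of the 'No' cases.
{count=8, color=white, size=3, weight=13}: weight = 13, has this property → Yes. {count=4, color=black, size=7, weight=5}: weight = 5, doesn't match → No. {count=8, color=red, size=4, weight=9}: weight = 9, has this property → Yes. {count=7, color=red, size=7, weight=19}: weight = 19, has this property → Yes. {count=9, color=white, size=1, weight=9}: weight = 9, has this property → Yes.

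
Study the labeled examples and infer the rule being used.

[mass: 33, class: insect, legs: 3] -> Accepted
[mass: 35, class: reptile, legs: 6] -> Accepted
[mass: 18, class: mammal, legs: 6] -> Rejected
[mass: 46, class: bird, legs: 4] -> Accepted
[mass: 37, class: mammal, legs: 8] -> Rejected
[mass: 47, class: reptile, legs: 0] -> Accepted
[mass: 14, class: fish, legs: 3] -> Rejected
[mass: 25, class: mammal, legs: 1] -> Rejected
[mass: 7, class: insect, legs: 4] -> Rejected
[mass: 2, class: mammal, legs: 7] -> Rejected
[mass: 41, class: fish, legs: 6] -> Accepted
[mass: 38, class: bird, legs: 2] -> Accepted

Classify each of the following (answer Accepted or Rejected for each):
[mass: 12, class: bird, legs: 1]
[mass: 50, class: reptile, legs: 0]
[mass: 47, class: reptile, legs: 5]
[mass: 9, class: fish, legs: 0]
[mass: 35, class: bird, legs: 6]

Rejected, Accepted, Accepted, Rejected, Accepted

All 'Accepted' examples share one property — legs ≤ 6 AND mass ≥ 33 — and every 'Rejected' example lacks it.
[mass: 12, class: bird, legs: 1] → legs = 1, mass = 12 → Rejected. [mass: 50, class: reptile, legs: 0] → legs = 0, mass = 50 → Accepted. [mass: 47, class: reptile, legs: 5] → legs = 5, mass = 47 → Accepted. [mass: 9, class: fish, legs: 0] → legs = 0, mass = 9 → Rejected. [mass: 35, class: bird, legs: 6] → legs = 6, mass = 35 → Accepted.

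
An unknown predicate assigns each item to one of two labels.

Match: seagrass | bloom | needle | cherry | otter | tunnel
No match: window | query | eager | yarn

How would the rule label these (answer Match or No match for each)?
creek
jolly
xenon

Match, Match, No match

Every 'Match' example satisfies: has a double letter. None of the 'No match' examples do.
creek: 'ee' doubled, meets the rule → Match. jolly: 'll' doubled, meets the rule → Match. xenon: no doubled letter, doesn't match → No match.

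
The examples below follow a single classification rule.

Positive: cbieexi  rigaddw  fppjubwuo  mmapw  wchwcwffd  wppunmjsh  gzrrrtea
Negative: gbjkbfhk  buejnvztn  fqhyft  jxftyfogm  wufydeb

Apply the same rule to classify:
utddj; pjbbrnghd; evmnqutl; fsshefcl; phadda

One predicate separates the groups cleanly: has a double letter.
utddj → 'dd' doubled → Positive. pjbbrnghd → 'bb' doubled → Positive. evmnqutl → no doubled letter → Negative. fsshefcl → 'ss' doubled → Positive. phadda → 'dd' doubled → Positive.

Positive, Positive, Negative, Positive, Positive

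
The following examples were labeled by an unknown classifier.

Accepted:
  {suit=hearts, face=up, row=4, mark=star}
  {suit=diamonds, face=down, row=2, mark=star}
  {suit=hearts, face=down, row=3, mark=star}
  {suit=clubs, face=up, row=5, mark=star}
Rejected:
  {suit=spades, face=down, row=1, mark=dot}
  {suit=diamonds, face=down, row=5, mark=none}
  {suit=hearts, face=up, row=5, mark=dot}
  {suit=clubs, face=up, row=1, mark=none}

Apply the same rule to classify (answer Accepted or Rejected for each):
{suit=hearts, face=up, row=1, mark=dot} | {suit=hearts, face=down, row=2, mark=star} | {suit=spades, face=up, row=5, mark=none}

A rule that fits every label: mark is star — true of each 'Accepted' example, false of each 'Rejected' one.
{suit=hearts, face=up, row=1, mark=dot} → mark is dot → Rejected. {suit=hearts, face=down, row=2, mark=star} → mark is star → Accepted. {suit=spades, face=up, row=5, mark=none} → mark is none → Rejected.

Rejected, Accepted, Rejected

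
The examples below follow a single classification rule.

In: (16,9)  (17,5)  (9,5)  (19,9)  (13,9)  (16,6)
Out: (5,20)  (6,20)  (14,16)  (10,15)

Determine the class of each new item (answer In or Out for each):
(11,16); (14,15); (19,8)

One predicate separates the groups cleanly: first > second.
(11,16) — 11 < 16, hence Out. (14,15) — 14 < 15, hence Out. (19,8) — 19 > 8, hence In.

Out, Out, In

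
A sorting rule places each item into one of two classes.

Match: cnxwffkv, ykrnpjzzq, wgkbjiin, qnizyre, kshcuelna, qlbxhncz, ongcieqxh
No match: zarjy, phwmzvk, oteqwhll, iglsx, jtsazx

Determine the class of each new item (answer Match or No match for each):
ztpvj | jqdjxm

No match, No match

All 'Match' examples share one property — contains 'n' — and every 'No match' example lacks it.
ztpvj: No match (no 'n'). jqdjxm: No match (no 'n').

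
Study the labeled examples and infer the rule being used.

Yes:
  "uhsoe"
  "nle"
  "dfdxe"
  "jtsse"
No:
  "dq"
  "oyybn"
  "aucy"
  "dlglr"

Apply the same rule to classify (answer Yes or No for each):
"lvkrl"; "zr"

No, No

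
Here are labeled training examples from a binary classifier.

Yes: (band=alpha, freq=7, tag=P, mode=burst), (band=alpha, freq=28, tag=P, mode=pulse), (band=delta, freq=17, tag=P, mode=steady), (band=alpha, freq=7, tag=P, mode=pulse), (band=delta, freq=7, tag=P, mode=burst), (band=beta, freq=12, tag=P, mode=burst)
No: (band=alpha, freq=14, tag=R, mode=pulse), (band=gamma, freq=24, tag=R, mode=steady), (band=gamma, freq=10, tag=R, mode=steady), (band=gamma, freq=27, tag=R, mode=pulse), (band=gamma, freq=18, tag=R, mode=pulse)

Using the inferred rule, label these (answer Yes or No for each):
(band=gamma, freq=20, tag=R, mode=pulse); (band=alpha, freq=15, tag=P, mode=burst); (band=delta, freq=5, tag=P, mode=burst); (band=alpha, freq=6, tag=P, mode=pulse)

The distinguishing property — tag is P — holds for all the 'Yes' cases and none of the 'No' cases.
(band=gamma, freq=20, tag=R, mode=pulse): tag is R, fails the rule → No.
(band=alpha, freq=15, tag=P, mode=burst): tag is P, satisfies this → Yes.
(band=delta, freq=5, tag=P, mode=burst): tag is P, satisfies this → Yes.
(band=alpha, freq=6, tag=P, mode=pulse): tag is P, satisfies this → Yes.

No, Yes, Yes, Yes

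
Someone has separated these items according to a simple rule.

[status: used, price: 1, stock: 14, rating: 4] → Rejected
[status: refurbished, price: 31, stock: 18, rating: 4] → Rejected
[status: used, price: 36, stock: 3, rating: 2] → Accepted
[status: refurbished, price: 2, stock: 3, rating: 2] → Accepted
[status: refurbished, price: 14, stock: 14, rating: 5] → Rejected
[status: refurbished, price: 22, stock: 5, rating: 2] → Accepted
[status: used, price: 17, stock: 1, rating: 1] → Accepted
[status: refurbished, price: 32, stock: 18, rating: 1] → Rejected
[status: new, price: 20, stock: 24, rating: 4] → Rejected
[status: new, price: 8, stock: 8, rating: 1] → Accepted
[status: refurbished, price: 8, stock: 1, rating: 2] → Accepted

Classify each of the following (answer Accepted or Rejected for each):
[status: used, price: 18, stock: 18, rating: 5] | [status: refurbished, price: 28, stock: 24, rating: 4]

One predicate separates the groups cleanly: stock ≤ 8.
[status: used, price: 18, stock: 18, rating: 5]: Rejected (stock = 18).
[status: refurbished, price: 28, stock: 24, rating: 4]: Rejected (stock = 24).

Rejected, Rejected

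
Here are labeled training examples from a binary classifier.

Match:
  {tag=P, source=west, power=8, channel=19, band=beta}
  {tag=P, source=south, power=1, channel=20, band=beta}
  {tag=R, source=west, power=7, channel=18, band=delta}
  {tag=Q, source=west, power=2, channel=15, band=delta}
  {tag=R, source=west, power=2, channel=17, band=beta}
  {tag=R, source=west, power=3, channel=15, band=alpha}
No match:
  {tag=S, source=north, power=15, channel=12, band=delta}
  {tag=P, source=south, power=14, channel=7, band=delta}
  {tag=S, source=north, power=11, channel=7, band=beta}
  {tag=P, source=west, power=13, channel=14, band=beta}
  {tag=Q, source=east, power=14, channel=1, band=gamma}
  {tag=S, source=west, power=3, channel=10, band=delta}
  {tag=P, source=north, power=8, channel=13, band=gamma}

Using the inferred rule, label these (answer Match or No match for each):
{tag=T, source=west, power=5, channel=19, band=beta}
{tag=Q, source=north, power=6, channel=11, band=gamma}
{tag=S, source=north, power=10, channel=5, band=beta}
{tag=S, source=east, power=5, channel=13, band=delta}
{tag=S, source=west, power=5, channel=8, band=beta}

Match, No match, No match, No match, No match

Every 'Match' example satisfies: channel ≥ 15. None of the 'No match' examples do.
{tag=T, source=west, power=5, channel=19, band=beta} → channel = 19 → Match. {tag=Q, source=north, power=6, channel=11, band=gamma} → channel = 11 → No match. {tag=S, source=north, power=10, channel=5, band=beta} → channel = 5 → No match. {tag=S, source=east, power=5, channel=13, band=delta} → channel = 13 → No match. {tag=S, source=west, power=5, channel=8, band=beta} → channel = 8 → No match.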